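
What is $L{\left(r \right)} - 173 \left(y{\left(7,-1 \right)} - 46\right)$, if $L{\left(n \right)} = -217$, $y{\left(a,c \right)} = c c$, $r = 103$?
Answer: $7568$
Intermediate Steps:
$y{\left(a,c \right)} = c^{2}$
$L{\left(r \right)} - 173 \left(y{\left(7,-1 \right)} - 46\right) = -217 - 173 \left(\left(-1\right)^{2} - 46\right) = -217 - 173 \left(1 - 46\right) = -217 - -7785 = -217 + 7785 = 7568$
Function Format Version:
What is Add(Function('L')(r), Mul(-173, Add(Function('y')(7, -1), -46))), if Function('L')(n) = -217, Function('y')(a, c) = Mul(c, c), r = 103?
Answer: 7568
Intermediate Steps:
Function('y')(a, c) = Pow(c, 2)
Add(Function('L')(r), Mul(-173, Add(Function('y')(7, -1), -46))) = Add(-217, Mul(-173, Add(Pow(-1, 2), -46))) = Add(-217, Mul(-173, Add(1, -46))) = Add(-217, Mul(-173, -45)) = Add(-217, 7785) = 7568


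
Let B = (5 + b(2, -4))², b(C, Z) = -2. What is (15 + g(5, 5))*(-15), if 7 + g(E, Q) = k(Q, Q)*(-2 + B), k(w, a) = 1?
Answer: -225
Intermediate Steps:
B = 9 (B = (5 - 2)² = 3² = 9)
g(E, Q) = 0 (g(E, Q) = -7 + 1*(-2 + 9) = -7 + 1*7 = -7 + 7 = 0)
(15 + g(5, 5))*(-15) = (15 + 0)*(-15) = 15*(-15) = -225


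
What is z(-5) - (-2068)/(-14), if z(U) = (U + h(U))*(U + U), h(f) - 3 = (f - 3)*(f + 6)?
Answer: -334/7 ≈ -47.714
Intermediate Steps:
h(f) = 3 + (-3 + f)*(6 + f) (h(f) = 3 + (f - 3)*(f + 6) = 3 + (-3 + f)*(6 + f))
z(U) = 2*U*(-15 + U**2 + 4*U) (z(U) = (U + (-15 + U**2 + 3*U))*(U + U) = (-15 + U**2 + 4*U)*(2*U) = 2*U*(-15 + U**2 + 4*U))
z(-5) - (-2068)/(-14) = 2*(-5)*(-15 + (-5)**2 + 4*(-5)) - (-2068)/(-14) = 2*(-5)*(-15 + 25 - 20) - (-2068)*(-1)/14 = 2*(-5)*(-10) - 44*47/14 = 100 - 1034/7 = -334/7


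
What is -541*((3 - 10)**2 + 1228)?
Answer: -690857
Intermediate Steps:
-541*((3 - 10)**2 + 1228) = -541*((-7)**2 + 1228) = -541*(49 + 1228) = -541*1277 = -690857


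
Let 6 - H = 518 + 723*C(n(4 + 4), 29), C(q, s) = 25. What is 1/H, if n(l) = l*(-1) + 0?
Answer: -1/18587 ≈ -5.3801e-5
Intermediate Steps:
n(l) = -l (n(l) = -l + 0 = -l)
H = -18587 (H = 6 - (518 + 723*25) = 6 - (518 + 18075) = 6 - 1*18593 = 6 - 18593 = -18587)
1/H = 1/(-18587) = -1/18587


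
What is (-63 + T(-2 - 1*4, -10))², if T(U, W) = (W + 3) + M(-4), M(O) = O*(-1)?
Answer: 4356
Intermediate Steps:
M(O) = -O
T(U, W) = 7 + W (T(U, W) = (W + 3) - 1*(-4) = (3 + W) + 4 = 7 + W)
(-63 + T(-2 - 1*4, -10))² = (-63 + (7 - 10))² = (-63 - 3)² = (-66)² = 4356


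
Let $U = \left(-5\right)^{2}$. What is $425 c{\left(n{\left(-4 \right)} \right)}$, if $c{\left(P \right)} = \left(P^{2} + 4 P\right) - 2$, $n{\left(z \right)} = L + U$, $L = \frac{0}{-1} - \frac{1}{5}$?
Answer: $302702$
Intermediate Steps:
$L = - \frac{1}{5}$ ($L = 0 \left(-1\right) - \frac{1}{5} = 0 - \frac{1}{5} = - \frac{1}{5} \approx -0.2$)
$U = 25$
$n{\left(z \right)} = \frac{124}{5}$ ($n{\left(z \right)} = - \frac{1}{5} + 25 = \frac{124}{5}$)
$c{\left(P \right)} = -2 + P^{2} + 4 P$
$425 c{\left(n{\left(-4 \right)} \right)} = 425 \left(-2 + \left(\frac{124}{5}\right)^{2} + 4 \cdot \frac{124}{5}\right) = 425 \left(-2 + \frac{15376}{25} + \frac{496}{5}\right) = 425 \cdot \frac{17806}{25} = 302702$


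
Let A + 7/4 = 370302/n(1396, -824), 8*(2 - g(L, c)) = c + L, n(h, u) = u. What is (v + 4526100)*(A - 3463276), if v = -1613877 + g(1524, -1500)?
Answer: -10087142395504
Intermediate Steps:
g(L, c) = 2 - L/8 - c/8 (g(L, c) = 2 - (c + L)/8 = 2 - (L + c)/8 = 2 + (-L/8 - c/8) = 2 - L/8 - c/8)
A = -46468/103 (A = -7/4 + 370302/(-824) = -7/4 + 370302*(-1/824) = -7/4 - 185151/412 = -46468/103 ≈ -451.15)
v = -1613878 (v = -1613877 + (2 - 1/8*1524 - 1/8*(-1500)) = -1613877 + (2 - 381/2 + 375/2) = -1613877 - 1 = -1613878)
(v + 4526100)*(A - 3463276) = (-1613878 + 4526100)*(-46468/103 - 3463276) = 2912222*(-356763896/103) = -10087142395504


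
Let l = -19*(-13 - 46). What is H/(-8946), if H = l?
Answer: -1121/8946 ≈ -0.12531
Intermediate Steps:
l = 1121 (l = -19*(-59) = 1121)
H = 1121
H/(-8946) = 1121/(-8946) = 1121*(-1/8946) = -1121/8946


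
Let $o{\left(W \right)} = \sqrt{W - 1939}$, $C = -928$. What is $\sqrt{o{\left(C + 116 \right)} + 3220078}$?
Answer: $\sqrt{3220078 + i \sqrt{2751}} \approx 1794.5 + 0.01 i$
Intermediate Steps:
$o{\left(W \right)} = \sqrt{-1939 + W}$
$\sqrt{o{\left(C + 116 \right)} + 3220078} = \sqrt{\sqrt{-1939 + \left(-928 + 116\right)} + 3220078} = \sqrt{\sqrt{-1939 - 812} + 3220078} = \sqrt{\sqrt{-2751} + 3220078} = \sqrt{i \sqrt{2751} + 3220078} = \sqrt{3220078 + i \sqrt{2751}}$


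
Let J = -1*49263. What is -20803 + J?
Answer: -70066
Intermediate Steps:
J = -49263
-20803 + J = -20803 - 49263 = -70066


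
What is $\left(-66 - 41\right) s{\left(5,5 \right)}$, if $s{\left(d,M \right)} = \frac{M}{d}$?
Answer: $-107$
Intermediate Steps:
$\left(-66 - 41\right) s{\left(5,5 \right)} = \left(-66 - 41\right) \frac{5}{5} = - 107 \cdot 5 \cdot \frac{1}{5} = \left(-107\right) 1 = -107$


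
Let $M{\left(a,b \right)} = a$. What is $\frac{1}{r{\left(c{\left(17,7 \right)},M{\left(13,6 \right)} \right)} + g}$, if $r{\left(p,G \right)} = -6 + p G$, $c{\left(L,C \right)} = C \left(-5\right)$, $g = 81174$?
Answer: $\frac{1}{80713} \approx 1.239 \cdot 10^{-5}$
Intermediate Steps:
$c{\left(L,C \right)} = - 5 C$
$r{\left(p,G \right)} = -6 + G p$
$\frac{1}{r{\left(c{\left(17,7 \right)},M{\left(13,6 \right)} \right)} + g} = \frac{1}{\left(-6 + 13 \left(\left(-5\right) 7\right)\right) + 81174} = \frac{1}{\left(-6 + 13 \left(-35\right)\right) + 81174} = \frac{1}{\left(-6 - 455\right) + 81174} = \frac{1}{-461 + 81174} = \frac{1}{80713}$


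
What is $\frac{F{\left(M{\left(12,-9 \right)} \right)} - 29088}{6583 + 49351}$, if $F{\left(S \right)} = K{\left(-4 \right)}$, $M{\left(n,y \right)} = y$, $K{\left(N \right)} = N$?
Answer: $- \frac{14546}{27967} \approx -0.52011$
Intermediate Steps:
$F{\left(S \right)} = -4$
$\frac{F{\left(M{\left(12,-9 \right)} \right)} - 29088}{6583 + 49351} = \frac{-4 - 29088}{6583 + 49351} = - \frac{29092}{55934} = \left(-29092\right) \frac{1}{55934} = - \frac{14546}{27967}$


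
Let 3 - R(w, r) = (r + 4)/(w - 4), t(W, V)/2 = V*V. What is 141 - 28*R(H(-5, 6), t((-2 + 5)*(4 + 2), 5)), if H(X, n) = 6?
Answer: 813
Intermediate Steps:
t(W, V) = 2*V² (t(W, V) = 2*(V*V) = 2*V²)
R(w, r) = 3 - (4 + r)/(-4 + w) (R(w, r) = 3 - (r + 4)/(w - 4) = 3 - (4 + r)/(-4 + w))
141 - 28*R(H(-5, 6), t((-2 + 5)*(4 + 2), 5)) = 141 - 28*(-16 - 2*5² + 3*6)/(-4 + 6) = 141 - 28*(-16 - 2*25 + 18)/2 = 141 - 14*(-16 - 1*50 + 18) = 141 - 14*(-16 - 50 + 18) = 141 - 14*(-48) = 141 - 28*(-24) = 141 + 672 = 813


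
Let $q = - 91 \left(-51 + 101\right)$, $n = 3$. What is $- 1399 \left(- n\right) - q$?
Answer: $8747$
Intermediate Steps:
$q = -4550$ ($q = \left(-91\right) 50 = -4550$)
$- 1399 \left(- n\right) - q = - 1399 \left(\left(-1\right) 3\right) - -4550 = \left(-1399\right) \left(-3\right) + 4550 = 4197 + 4550 = 8747$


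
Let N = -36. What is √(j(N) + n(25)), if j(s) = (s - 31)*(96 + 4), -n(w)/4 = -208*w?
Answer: 10*√141 ≈ 118.74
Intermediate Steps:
n(w) = 832*w (n(w) = -(-832)*w = 832*w)
j(s) = -3100 + 100*s (j(s) = (-31 + s)*100 = -3100 + 100*s)
√(j(N) + n(25)) = √((-3100 + 100*(-36)) + 832*25) = √((-3100 - 3600) + 20800) = √(-6700 + 20800) = √14100 = 10*√141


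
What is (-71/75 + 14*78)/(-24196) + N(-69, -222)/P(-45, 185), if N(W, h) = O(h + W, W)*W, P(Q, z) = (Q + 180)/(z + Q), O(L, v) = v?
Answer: 2986565657/604900 ≈ 4937.3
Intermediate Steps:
P(Q, z) = (180 + Q)/(Q + z)
N(W, h) = W² (N(W, h) = W*W = W²)
(-71/75 + 14*78)/(-24196) + N(-69, -222)/P(-45, 185) = (-71/75 + 14*78)/(-24196) + (-69)²/(((180 - 45)/(-45 + 185))) = (-71*1/75 + 1092)*(-1/24196) + 4761/((135/140)) = (-71/75 + 1092)*(-1/24196) + 4761/(((1/140)*135)) = (81829/75)*(-1/24196) + 4761/(27/28) = -81829/1814700 + 4761*(28/27) = -81829/1814700 + 14812/3 = 2986565657/604900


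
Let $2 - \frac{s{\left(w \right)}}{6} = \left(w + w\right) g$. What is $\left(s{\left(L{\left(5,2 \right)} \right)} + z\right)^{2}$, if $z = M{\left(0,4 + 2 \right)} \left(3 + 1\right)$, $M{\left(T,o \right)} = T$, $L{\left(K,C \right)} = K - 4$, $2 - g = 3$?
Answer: $576$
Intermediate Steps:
$g = -1$ ($g = 2 - 3 = -1$)
$L{\left(K,C \right)} = -4 + K$
$s{\left(w \right)} = 12 + 12 w$ ($s{\left(w \right)} = 12 - 6 \left(w + w\right) \left(-1\right) = 12 - 6 \cdot 2 w \left(-1\right) = 12 - 6 \left(- 2 w\right) = 12 + 12 w$)
$z = 0$ ($z = 0 \left(3 + 1\right) = 0 \cdot 4 = 0$)
$\left(s{\left(L{\left(5,2 \right)} \right)} + z\right)^{2} = \left(\left(12 + 12 \left(-4 + 5\right)\right) + 0\right)^{2} = \left(\left(12 + 12 \cdot 1\right) + 0\right)^{2} = \left(\left(12 + 12\right) + 0\right)^{2} = \left(24 + 0\right)^{2} = 24^{2} = 576$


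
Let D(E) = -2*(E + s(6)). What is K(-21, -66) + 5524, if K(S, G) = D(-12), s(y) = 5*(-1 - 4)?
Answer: 5598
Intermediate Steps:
s(y) = -25 (s(y) = 5*(-5) = -25)
D(E) = 50 - 2*E (D(E) = -2*(E - 25) = -2*(-25 + E) = 50 - 2*E)
K(S, G) = 74 (K(S, G) = 50 - 2*(-12) = 50 + 24 = 74)
K(-21, -66) + 5524 = 74 + 5524 = 5598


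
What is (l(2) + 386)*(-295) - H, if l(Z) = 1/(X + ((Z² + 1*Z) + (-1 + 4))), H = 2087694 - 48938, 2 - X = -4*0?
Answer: -23679181/11 ≈ -2.1527e+6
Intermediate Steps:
X = 2 (X = 2 - (-4)*0 = 2 - 1*0 = 2 + 0 = 2)
H = 2038756
l(Z) = 1/(5 + Z + Z²) (l(Z) = 1/(2 + ((Z² + 1*Z) + (-1 + 4))) = 1/(2 + ((Z² + Z) + 3)) = 1/(2 + ((Z + Z²) + 3)) = 1/(2 + (3 + Z + Z²)) = 1/(5 + Z + Z²))
(l(2) + 386)*(-295) - H = (1/(5 + 2 + 2²) + 386)*(-295) - 1*2038756 = (1/(5 + 2 + 4) + 386)*(-295) - 2038756 = (1/11 + 386)*(-295) - 2038756 = (4247/11)*(-295) - 2038756 = -1252865/11 - 2038756 = -23679181/11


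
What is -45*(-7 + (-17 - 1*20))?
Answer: 1980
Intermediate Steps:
-45*(-7 + (-17 - 1*20)) = -45*(-7 + (-17 - 20)) = -45*(-7 - 37) = -45*(-44) = 1980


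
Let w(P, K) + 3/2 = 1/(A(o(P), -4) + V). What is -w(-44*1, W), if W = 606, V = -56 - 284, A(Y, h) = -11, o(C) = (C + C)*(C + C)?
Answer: 1055/702 ≈ 1.5028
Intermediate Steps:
o(C) = 4*C² (o(C) = (2*C)*(2*C) = 4*C²)
V = -340
w(P, K) = -1055/702 (w(P, K) = -3/2 + 1/(-11 - 340) = -3/2 + 1/(-351) = -3/2 - 1/351 = -1055/702)
-w(-44*1, W) = -1*(-1055/702) = 1055/702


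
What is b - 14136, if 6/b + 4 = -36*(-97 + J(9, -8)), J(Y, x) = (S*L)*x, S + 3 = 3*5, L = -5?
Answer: -97481859/6896 ≈ -14136.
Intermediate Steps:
S = 12 (S = -3 + 3*5 = -3 + 15 = 12)
J(Y, x) = -60*x (J(Y, x) = (12*(-5))*x = -60*x)
b = -3/6896 (b = 6/(-4 - 36*(-97 - 60*(-8))) = 6/(-4 - 36*(-97 + 480)) = 6/(-4 - 36*383) = 6/(-4 - 13788) = 6/(-13792) = 6*(-1/13792) = -3/6896 ≈ -0.00043503)
b - 14136 = -3/6896 - 14136 = -97481859/6896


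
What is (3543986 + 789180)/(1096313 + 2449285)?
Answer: 2166583/1772799 ≈ 1.2221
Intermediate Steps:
(3543986 + 789180)/(1096313 + 2449285) = 4333166/3545598 = 4333166*(1/3545598) = 2166583/1772799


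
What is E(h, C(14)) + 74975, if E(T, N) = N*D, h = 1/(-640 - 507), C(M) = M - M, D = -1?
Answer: 74975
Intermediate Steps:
C(M) = 0
h = -1/1147 (h = 1/(-1147) = -1/1147 ≈ -0.00087184)
E(T, N) = -N (E(T, N) = N*(-1) = -N)
E(h, C(14)) + 74975 = -1*0 + 74975 = 0 + 74975 = 74975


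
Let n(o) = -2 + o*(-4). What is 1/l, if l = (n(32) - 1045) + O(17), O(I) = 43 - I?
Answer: -1/1149 ≈ -0.00087032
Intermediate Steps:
n(o) = -2 - 4*o
l = -1149 (l = ((-2 - 4*32) - 1045) + (43 - 1*17) = ((-2 - 128) - 1045) + (43 - 17) = (-130 - 1045) + 26 = -1175 + 26 = -1149)
1/l = 1/(-1149) = -1/1149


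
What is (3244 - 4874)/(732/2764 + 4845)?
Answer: -563165/1674039 ≈ -0.33641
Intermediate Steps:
(3244 - 4874)/(732/2764 + 4845) = -1630/(732*(1/2764) + 4845) = -1630/(183/691 + 4845) = -1630/3348078/691 = -1630*691/3348078 = -563165/1674039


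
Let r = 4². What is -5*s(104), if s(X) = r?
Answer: -80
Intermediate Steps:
r = 16
s(X) = 16
-5*s(104) = -5*16 = -80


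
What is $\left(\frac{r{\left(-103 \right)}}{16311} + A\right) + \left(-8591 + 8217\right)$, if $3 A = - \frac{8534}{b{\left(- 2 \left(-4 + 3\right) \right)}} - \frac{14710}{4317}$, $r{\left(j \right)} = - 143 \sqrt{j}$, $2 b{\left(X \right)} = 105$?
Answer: $- \frac{194604292}{453285} - \frac{143 i \sqrt{103}}{16311} \approx -429.32 - 0.088976 i$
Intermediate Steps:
$b{\left(X \right)} = \frac{105}{2}$ ($b{\left(X \right)} = \frac{1}{2} \cdot 105 = \frac{105}{2}$)
$A = - \frac{25075702}{453285}$ ($A = \frac{- \frac{8534}{\frac{105}{2}} - \frac{14710}{4317}}{3} = \frac{\left(-8534\right) \frac{2}{105} - \frac{14710}{4317}}{3} = \frac{- \frac{17068}{105} - \frac{14710}{4317}}{3} = \frac{1}{3} \left(- \frac{25075702}{151095}\right) = - \frac{25075702}{453285} \approx -55.32$)
$\left(\frac{r{\left(-103 \right)}}{16311} + A\right) + \left(-8591 + 8217\right) = \left(\frac{\left(-143\right) \sqrt{-103}}{16311} - \frac{25075702}{453285}\right) + \left(-8591 + 8217\right) = \left(- 143 i \sqrt{103} \cdot \frac{1}{16311} - \frac{25075702}{453285}\right) - 374 = \left(- \frac{143 i \sqrt{103}}{16311} - \frac{25075702}{453285}\right) - 374 = \left(- \frac{25075702}{453285} - \frac{143 i \sqrt{103}}{16311}\right) - 374 = - \frac{194604292}{453285} - \frac{143 i \sqrt{103}}{16311}$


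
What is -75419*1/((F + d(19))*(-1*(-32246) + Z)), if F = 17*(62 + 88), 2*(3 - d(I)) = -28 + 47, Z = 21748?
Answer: -75419/137333739 ≈ -0.00054917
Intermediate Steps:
d(I) = -13/2 (d(I) = 3 - (-28 + 47)/2 = 3 - ½*19 = 3 - 19/2 = -13/2)
F = 2550 (F = 17*150 = 2550)
-75419*1/((F + d(19))*(-1*(-32246) + Z)) = -75419*1/((2550 - 13/2)*(-1*(-32246) + 21748)) = -75419*2/(5087*(32246 + 21748)) = -75419/((5087/2)*53994) = -75419/137333739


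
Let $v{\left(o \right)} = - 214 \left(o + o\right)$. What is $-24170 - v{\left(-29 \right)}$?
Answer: $-36582$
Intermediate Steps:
$v{\left(o \right)} = - 428 o$ ($v{\left(o \right)} = - 214 \cdot 2 o = - 428 o$)
$-24170 - v{\left(-29 \right)} = -24170 - \left(-428\right) \left(-29\right) = -24170 - 12412 = -36582$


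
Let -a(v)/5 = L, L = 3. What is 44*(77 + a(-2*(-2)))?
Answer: 2728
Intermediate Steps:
a(v) = -15 (a(v) = -5*3 = -15)
44*(77 + a(-2*(-2))) = 44*(77 - 15) = 44*62 = 2728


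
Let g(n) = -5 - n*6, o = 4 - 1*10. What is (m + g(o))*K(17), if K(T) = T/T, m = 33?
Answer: 64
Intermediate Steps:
o = -6 (o = 4 - 10 = -6)
g(n) = -5 - 6*n
K(T) = 1
(m + g(o))*K(17) = (33 + (-5 - 6*(-6)))*1 = (33 + (-5 + 36))*1 = (33 + 31)*1 = 64*1 = 64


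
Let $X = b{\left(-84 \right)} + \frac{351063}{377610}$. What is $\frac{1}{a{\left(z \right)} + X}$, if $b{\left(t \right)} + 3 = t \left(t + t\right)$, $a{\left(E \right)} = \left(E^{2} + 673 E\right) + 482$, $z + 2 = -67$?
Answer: $- \frac{125870}{3409071929} \approx -3.6922 \cdot 10^{-5}$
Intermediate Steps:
$z = -69$ ($z = -2 - 67 = -69$)
$a{\left(E \right)} = 482 + E^{2} + 673 E$
$b{\left(t \right)} = -3 + 2 t^{2}$ ($b{\left(t \right)} = -3 + t \left(t + t\right) = -3 + t 2 t = -3 + 2 t^{2}$)
$X = \frac{1776016851}{125870}$ ($X = \left(-3 + 2 \left(-84\right)^{2}\right) + \frac{351063}{377610} = \left(-3 + 2 \cdot 7056\right) + 351063 \cdot \frac{1}{377610} = \left(-3 + 14112\right) + \frac{117021}{125870} = 14109 + \frac{117021}{125870} = \frac{1776016851}{125870} \approx 14110.0$)
$\frac{1}{a{\left(z \right)} + X} = \frac{1}{\left(482 + \left(-69\right)^{2} + 673 \left(-69\right)\right) + \frac{1776016851}{125870}} = \frac{1}{\left(482 + 4761 - 46437\right) + \frac{1776016851}{125870}} = \frac{1}{-41194 + \frac{1776016851}{125870}} = \frac{1}{- \frac{3409071929}{125870}} = - \frac{125870}{3409071929}$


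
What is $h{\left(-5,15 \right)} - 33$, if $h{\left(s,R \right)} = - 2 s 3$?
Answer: $-3$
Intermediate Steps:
$h{\left(s,R \right)} = - 6 s$
$h{\left(-5,15 \right)} - 33 = \left(-6\right) \left(-5\right) - 33 = 30 - 33 = -3$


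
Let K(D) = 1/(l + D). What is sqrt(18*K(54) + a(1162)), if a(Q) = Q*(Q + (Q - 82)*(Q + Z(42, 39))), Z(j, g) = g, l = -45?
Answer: 377*sqrt(10614) ≈ 38840.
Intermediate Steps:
K(D) = 1/(-45 + D)
a(Q) = Q*(Q + (-82 + Q)*(39 + Q)) (a(Q) = Q*(Q + (Q - 82)*(Q + 39)) = Q*(Q + (-82 + Q)*(39 + Q)))
sqrt(18*K(54) + a(1162)) = sqrt(18/(-45 + 54) + 1162*(-3198 + 1162**2 - 42*1162)) = sqrt(18/9 + 1162*(-3198 + 1350244 - 48804)) = sqrt(18*(1/9) + 1162*1298242) = sqrt(2 + 1508557204) = sqrt(1508557206) = 377*sqrt(10614)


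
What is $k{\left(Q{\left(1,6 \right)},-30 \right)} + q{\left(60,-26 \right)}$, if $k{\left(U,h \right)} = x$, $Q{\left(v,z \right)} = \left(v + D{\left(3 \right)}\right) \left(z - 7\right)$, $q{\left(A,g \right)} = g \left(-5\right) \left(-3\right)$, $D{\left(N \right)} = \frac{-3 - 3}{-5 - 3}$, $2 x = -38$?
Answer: $-409$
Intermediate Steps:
$x = -19$ ($x = \frac{1}{2} \left(-38\right) = -19$)
$D{\left(N \right)} = \frac{3}{4}$ ($D{\left(N \right)} = - \frac{6}{-8} = \left(-6\right) \left(- \frac{1}{8}\right) = \frac{3}{4}$)
$q{\left(A,g \right)} = 15 g$ ($q{\left(A,g \right)} = - 5 g \left(-3\right) = 15 g$)
$Q{\left(v,z \right)} = \left(-7 + z\right) \left(\frac{3}{4} + v\right)$ ($Q{\left(v,z \right)} = \left(v + \frac{3}{4}\right) \left(z - 7\right) = \left(\frac{3}{4} + v\right) \left(-7 + z\right) = \left(-7 + z\right) \left(\frac{3}{4} + v\right)$)
$k{\left(U,h \right)} = -19$
$k{\left(Q{\left(1,6 \right)},-30 \right)} + q{\left(60,-26 \right)} = -19 + 15 \left(-26\right) = -19 - 390 = -409$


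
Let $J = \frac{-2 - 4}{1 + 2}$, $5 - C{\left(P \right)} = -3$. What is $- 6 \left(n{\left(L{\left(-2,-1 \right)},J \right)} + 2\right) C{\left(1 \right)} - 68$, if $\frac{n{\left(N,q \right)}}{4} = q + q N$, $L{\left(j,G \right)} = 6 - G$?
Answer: $2908$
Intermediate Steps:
$C{\left(P \right)} = 8$ ($C{\left(P \right)} = 5 - -3 = 5 + 3 = 8$)
$J = -2$ ($J = - \frac{6}{3} = \left(-6\right) \frac{1}{3} = -2$)
$n{\left(N,q \right)} = 4 q + 4 N q$ ($n{\left(N,q \right)} = 4 \left(q + q N\right) = 4 \left(q + N q\right) = 4 q + 4 N q$)
$- 6 \left(n{\left(L{\left(-2,-1 \right)},J \right)} + 2\right) C{\left(1 \right)} - 68 = - 6 \left(4 \left(-2\right) \left(1 + \left(6 - -1\right)\right) + 2\right) 8 - 68 = - 6 \left(4 \left(-2\right) \left(1 + \left(6 + 1\right)\right) + 2\right) 8 - 68 = - 6 \left(4 \left(-2\right) \left(1 + 7\right) + 2\right) 8 - 68 = - 6 \left(4 \left(-2\right) 8 + 2\right) 8 - 68 = - 6 \left(-64 + 2\right) 8 - 68 = \left(-6\right) \left(-62\right) 8 - 68 = 372 \cdot 8 - 68 = 2976 - 68 = 2908$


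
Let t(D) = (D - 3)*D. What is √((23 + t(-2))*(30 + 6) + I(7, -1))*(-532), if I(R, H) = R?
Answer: -532*√1195 ≈ -18391.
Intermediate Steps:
t(D) = D*(-3 + D) (t(D) = (-3 + D)*D = D*(-3 + D))
√((23 + t(-2))*(30 + 6) + I(7, -1))*(-532) = √((23 - 2*(-3 - 2))*(30 + 6) + 7)*(-532) = √((23 - 2*(-5))*36 + 7)*(-532) = √((23 + 10)*36 + 7)*(-532) = √(33*36 + 7)*(-532) = √(1188 + 7)*(-532) = √1195*(-532) = -532*√1195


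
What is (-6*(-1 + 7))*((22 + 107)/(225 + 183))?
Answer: -387/34 ≈ -11.382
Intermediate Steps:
(-6*(-1 + 7))*((22 + 107)/(225 + 183)) = (-6*6)*(129/408) = -4644/408 = -36*43/136 = -387/34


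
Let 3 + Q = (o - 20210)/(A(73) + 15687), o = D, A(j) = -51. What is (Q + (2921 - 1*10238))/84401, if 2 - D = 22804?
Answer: -28624633/329923509 ≈ -0.086761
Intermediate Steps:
D = -22802 (D = 2 - 1*22804 = 2 - 22804 = -22802)
o = -22802
Q = -22480/3909 (Q = -3 + (-22802 - 20210)/(-51 + 15687) = -3 - 43012/15636 = -3 - 43012*1/15636 = -3 - 10753/3909 = -22480/3909 ≈ -5.7508)
(Q + (2921 - 1*10238))/84401 = (-22480/3909 + (2921 - 1*10238))/84401 = (-22480/3909 + (2921 - 10238))*(1/84401) = (-22480/3909 - 7317)*(1/84401) = -28624633/3909*1/84401 = -28624633/329923509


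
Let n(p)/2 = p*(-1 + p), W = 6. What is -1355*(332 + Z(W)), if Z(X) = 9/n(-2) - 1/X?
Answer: -5407805/12 ≈ -4.5065e+5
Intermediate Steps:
n(p) = 2*p*(-1 + p) (n(p) = 2*(p*(-1 + p)) = 2*p*(-1 + p))
Z(X) = 3/4 - 1/X (Z(X) = 9/((2*(-2)*(-1 - 2))) - 1/X = 9/((2*(-2)*(-3))) - 1/X = 9/12 - 1/X = 9*(1/12) - 1/X = 3/4 - 1/X)
-1355*(332 + Z(W)) = -1355*(332 + (3/4 - 1/6)) = -1355*(332 + 7/12) = -1355*3991/12 = -5407805/12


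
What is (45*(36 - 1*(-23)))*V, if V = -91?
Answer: -241605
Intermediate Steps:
(45*(36 - 1*(-23)))*V = (45*(36 - 1*(-23)))*(-91) = (45*(36 + 23))*(-91) = (45*59)*(-91) = 2655*(-91) = -241605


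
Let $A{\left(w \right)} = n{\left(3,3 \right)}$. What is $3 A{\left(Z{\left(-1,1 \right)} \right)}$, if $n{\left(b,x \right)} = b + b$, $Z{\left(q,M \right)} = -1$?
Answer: $18$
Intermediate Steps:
$n{\left(b,x \right)} = 2 b$
$A{\left(w \right)} = 6$ ($A{\left(w \right)} = 2 \cdot 3 = 6$)
$3 A{\left(Z{\left(-1,1 \right)} \right)} = 3 \cdot 6 = 18$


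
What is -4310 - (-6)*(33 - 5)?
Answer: -4142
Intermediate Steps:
-4310 - (-6)*(33 - 5) = -4310 - (-6)*28 = -4310 - 1*(-168) = -4310 + 168 = -4142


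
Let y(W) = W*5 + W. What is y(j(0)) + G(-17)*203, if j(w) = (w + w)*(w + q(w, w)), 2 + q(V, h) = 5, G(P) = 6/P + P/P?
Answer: 2233/17 ≈ 131.35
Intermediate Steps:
G(P) = 1 + 6/P (G(P) = 6/P + 1 = 1 + 6/P)
q(V, h) = 3 (q(V, h) = -2 + 5 = 3)
j(w) = 2*w*(3 + w) (j(w) = (w + w)*(w + 3) = (2*w)*(3 + w) = 2*w*(3 + w))
y(W) = 6*W (y(W) = 5*W + W = 6*W)
y(j(0)) + G(-17)*203 = 6*(2*0*(3 + 0)) + ((6 - 17)/(-17))*203 = 6*(2*0*3) - 1/17*(-11)*203 = 6*0 + (11/17)*203 = 0 + 2233/17 = 2233/17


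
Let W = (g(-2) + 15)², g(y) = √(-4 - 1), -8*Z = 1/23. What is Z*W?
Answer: -(15 + I*√5)²/184 ≈ -1.1957 - 0.36458*I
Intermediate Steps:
Z = -1/184 (Z = -⅛/23 = -⅛*1/23 = -1/184 ≈ -0.0054348)
g(y) = I*√5 (g(y) = √(-5) = I*√5)
W = (15 + I*√5)² (W = (I*√5 + 15)² = (15 + I*√5)² ≈ 220.0 + 67.082*I)
Z*W = -(15 + I*√5)²/184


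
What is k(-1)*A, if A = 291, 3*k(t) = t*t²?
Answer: -97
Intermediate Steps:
k(t) = t³/3 (k(t) = (t*t²)/3 = t³/3)
k(-1)*A = ((⅓)*(-1)³)*291 = ((⅓)*(-1))*291 = -⅓*291 = -97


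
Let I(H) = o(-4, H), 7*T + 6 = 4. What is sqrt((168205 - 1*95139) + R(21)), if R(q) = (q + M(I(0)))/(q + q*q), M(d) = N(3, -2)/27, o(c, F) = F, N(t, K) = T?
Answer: sqrt(140359581010)/1386 ≈ 270.31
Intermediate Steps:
T = -2/7 (T = -6/7 + (1/7)*4 = -6/7 + 4/7 = -2/7 ≈ -0.28571)
N(t, K) = -2/7
I(H) = H
M(d) = -2/189 (M(d) = -2/7/27 = -2/7*1/27 = -2/189)
R(q) = (-2/189 + q)/(q + q**2) (R(q) = (q - 2/189)/(q + q*q) = (-2/189 + q)/(q + q**2))
sqrt((168205 - 1*95139) + R(21)) = sqrt((168205 - 1*95139) + (-2/189 + 21)/(21*(1 + 21))) = sqrt((168205 - 95139) + (1/21)*(3967/189)/22) = sqrt(73066 + (1/21)*(1/22)*(3967/189)) = sqrt(73066 + 3967/87318) = sqrt(6379980955/87318) = sqrt(140359581010)/1386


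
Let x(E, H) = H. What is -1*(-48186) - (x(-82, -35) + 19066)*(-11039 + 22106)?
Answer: -210567891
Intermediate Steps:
-1*(-48186) - (x(-82, -35) + 19066)*(-11039 + 22106) = -1*(-48186) - (-35 + 19066)*(-11039 + 22106) = 48186 - 19031*11067 = 48186 - 1*210616077 = 48186 - 210616077 = -210567891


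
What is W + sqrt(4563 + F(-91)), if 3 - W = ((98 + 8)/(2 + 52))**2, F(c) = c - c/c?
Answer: -622/729 + sqrt(4471) ≈ 66.012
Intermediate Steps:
F(c) = -1 + c (F(c) = c - 1*1 = c - 1 = -1 + c)
W = -622/729 (W = 3 - ((98 + 8)/(2 + 52))**2 = 3 - (106/54)**2 = 3 - (106*(1/54))**2 = 3 - (53/27)**2 = 3 - 1*2809/729 = 3 - 2809/729 = -622/729 ≈ -0.85322)
W + sqrt(4563 + F(-91)) = -622/729 + sqrt(4563 + (-1 - 91)) = -622/729 + sqrt(4563 - 92) = -622/729 + sqrt(4471)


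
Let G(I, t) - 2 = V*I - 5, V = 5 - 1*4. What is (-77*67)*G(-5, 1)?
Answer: 41272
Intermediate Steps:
V = 1 (V = 5 - 4 = 1)
G(I, t) = -3 + I (G(I, t) = 2 + (1*I - 5) = 2 + (I - 5) = 2 + (-5 + I) = -3 + I)
(-77*67)*G(-5, 1) = (-77*67)*(-3 - 5) = -5159*(-8) = 41272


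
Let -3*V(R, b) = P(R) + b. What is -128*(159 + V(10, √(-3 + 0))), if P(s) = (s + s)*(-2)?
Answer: -66176/3 + 128*I*√3/3 ≈ -22059.0 + 73.901*I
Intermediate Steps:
P(s) = -4*s (P(s) = (2*s)*(-2) = -4*s)
V(R, b) = -b/3 + 4*R/3 (V(R, b) = -(-4*R + b)/3 = -(b - 4*R)/3 = -b/3 + 4*R/3)
-128*(159 + V(10, √(-3 + 0))) = -128*(159 + (-√(-3 + 0)/3 + (4/3)*10)) = -128*(159 + (-I*√3/3 + 40/3)) = -128*(159 + (40/3 - I*√3/3)) = -128*(517/3 - I*√3/3) = -66176/3 + 128*I*√3/3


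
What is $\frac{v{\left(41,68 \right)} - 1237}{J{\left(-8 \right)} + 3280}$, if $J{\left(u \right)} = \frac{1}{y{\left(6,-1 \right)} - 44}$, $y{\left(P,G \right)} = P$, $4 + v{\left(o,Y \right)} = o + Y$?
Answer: $- \frac{43016}{124639} \approx -0.34512$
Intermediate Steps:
$v{\left(o,Y \right)} = -4 + Y + o$ ($v{\left(o,Y \right)} = -4 + \left(o + Y\right) = -4 + \left(Y + o\right) = -4 + Y + o$)
$J{\left(u \right)} = - \frac{1}{38}$ ($J{\left(u \right)} = \frac{1}{6 - 44} = \frac{1}{-38} = - \frac{1}{38}$)
$\frac{v{\left(41,68 \right)} - 1237}{J{\left(-8 \right)} + 3280} = \frac{\left(-4 + 68 + 41\right) - 1237}{- \frac{1}{38} + 3280} = \frac{105 - 1237}{\frac{124639}{38}} = \left(-1132\right) \frac{38}{124639} = - \frac{43016}{124639}$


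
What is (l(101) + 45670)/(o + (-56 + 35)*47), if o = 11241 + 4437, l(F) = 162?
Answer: 45832/14691 ≈ 3.1197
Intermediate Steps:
o = 15678
(l(101) + 45670)/(o + (-56 + 35)*47) = (162 + 45670)/(15678 + (-56 + 35)*47) = 45832/(15678 - 21*47) = 45832/(15678 - 987) = 45832/14691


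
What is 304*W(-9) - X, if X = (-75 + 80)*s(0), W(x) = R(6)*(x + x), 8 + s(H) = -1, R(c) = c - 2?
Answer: -21843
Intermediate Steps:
R(c) = -2 + c
s(H) = -9 (s(H) = -8 - 1 = -9)
W(x) = 8*x (W(x) = (-2 + 6)*(x + x) = 4*(2*x) = 8*x)
X = -45 (X = (-75 + 80)*(-9) = 5*(-9) = -45)
304*W(-9) - X = 304*(8*(-9)) - 1*(-45) = 304*(-72) + 45 = -21888 + 45 = -21843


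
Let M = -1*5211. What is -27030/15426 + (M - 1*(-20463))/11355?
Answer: -3980461/9731235 ≈ -0.40904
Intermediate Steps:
M = -5211
-27030/15426 + (M - 1*(-20463))/11355 = -27030/15426 + (-5211 - 1*(-20463))/11355 = -27030*1/15426 + (-5211 + 20463)*(1/11355) = -4505/2571 + 15252*(1/11355) = -4505/2571 + 5084/3785 = -3980461/9731235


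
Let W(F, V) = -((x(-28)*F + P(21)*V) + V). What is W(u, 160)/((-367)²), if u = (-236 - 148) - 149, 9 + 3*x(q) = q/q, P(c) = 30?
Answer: -19144/404067 ≈ -0.047378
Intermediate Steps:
x(q) = -8/3 (x(q) = -3 + (q/q)/3 = -3 + (⅓)*1 = -3 + ⅓ = -8/3)
u = -533 (u = -384 - 149 = -533)
W(F, V) = -31*V + 8*F/3 (W(F, V) = -((-8*F/3 + 30*V) + V) = -((30*V - 8*F/3) + V) = -(31*V - 8*F/3) = -31*V + 8*F/3)
W(u, 160)/((-367)²) = (-31*160 + (8/3)*(-533))/((-367)²) = (-4960 - 4264/3)/134689 = -19144/3*1/134689 = -19144/404067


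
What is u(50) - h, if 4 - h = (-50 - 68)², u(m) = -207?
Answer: 13713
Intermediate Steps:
h = -13920 (h = 4 - (-50 - 68)² = 4 - 1*(-118)² = 4 - 1*13924 = 4 - 13924 = -13920)
u(50) - h = -207 - 1*(-13920) = -207 + 13920 = 13713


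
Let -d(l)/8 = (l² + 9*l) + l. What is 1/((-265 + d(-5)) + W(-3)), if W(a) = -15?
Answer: -1/80 ≈ -0.012500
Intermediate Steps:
d(l) = -80*l - 8*l² (d(l) = -8*((l² + 9*l) + l) = -8*(l² + 10*l) = -80*l - 8*l²)
1/((-265 + d(-5)) + W(-3)) = 1/((-265 - 8*(-5)*(10 - 5)) - 15) = 1/((-265 - 8*(-5)*5) - 15) = 1/((-265 + 200) - 15) = 1/(-65 - 15) = 1/(-80) = -1/80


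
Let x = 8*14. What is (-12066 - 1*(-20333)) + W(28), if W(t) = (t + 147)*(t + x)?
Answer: 32767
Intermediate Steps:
x = 112
W(t) = (112 + t)*(147 + t) (W(t) = (t + 147)*(t + 112) = (147 + t)*(112 + t) = (112 + t)*(147 + t))
(-12066 - 1*(-20333)) + W(28) = (-12066 - 1*(-20333)) + (16464 + 28² + 259*28) = (-12066 + 20333) + (16464 + 784 + 7252) = 8267 + 24500 = 32767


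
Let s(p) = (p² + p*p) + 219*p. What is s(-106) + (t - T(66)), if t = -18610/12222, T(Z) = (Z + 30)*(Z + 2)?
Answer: -44436275/6111 ≈ -7271.5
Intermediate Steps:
T(Z) = (2 + Z)*(30 + Z) (T(Z) = (30 + Z)*(2 + Z) = (2 + Z)*(30 + Z))
s(p) = 2*p² + 219*p (s(p) = (p² + p²) + 219*p = 2*p² + 219*p)
t = -9305/6111 (t = -18610*1/12222 = -9305/6111 ≈ -1.5227)
s(-106) + (t - T(66)) = -106*(219 + 2*(-106)) + (-9305/6111 - (60 + 66² + 32*66)) = -106*(219 - 212) + (-9305/6111 - (60 + 4356 + 2112)) = -106*7 + (-9305/6111 - 1*6528) = -742 + (-9305/6111 - 6528) = -742 - 39901913/6111 = -44436275/6111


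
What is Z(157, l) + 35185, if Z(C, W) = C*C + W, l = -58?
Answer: 59776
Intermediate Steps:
Z(C, W) = W + C² (Z(C, W) = C² + W = W + C²)
Z(157, l) + 35185 = (-58 + 157²) + 35185 = (-58 + 24649) + 35185 = 24591 + 35185 = 59776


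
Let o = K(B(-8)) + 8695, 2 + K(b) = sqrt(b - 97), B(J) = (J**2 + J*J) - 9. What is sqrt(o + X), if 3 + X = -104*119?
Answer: sqrt(-3686 + sqrt(22)) ≈ 60.674*I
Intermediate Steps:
B(J) = -9 + 2*J**2 (B(J) = (J**2 + J**2) - 9 = 2*J**2 - 9 = -9 + 2*J**2)
K(b) = -2 + sqrt(-97 + b) (K(b) = -2 + sqrt(b - 97) = -2 + sqrt(-97 + b))
X = -12379 (X = -3 - 104*119 = -3 - 12376 = -12379)
o = 8693 + sqrt(22) (o = (-2 + sqrt(-97 + (-9 + 2*(-8)**2))) + 8695 = (-2 + sqrt(-97 + (-9 + 2*64))) + 8695 = (-2 + sqrt(-97 + (-9 + 128))) + 8695 = (-2 + sqrt(-97 + 119)) + 8695 = (-2 + sqrt(22)) + 8695 = 8693 + sqrt(22) ≈ 8697.7)
sqrt(o + X) = sqrt((8693 + sqrt(22)) - 12379) = sqrt(-3686 + sqrt(22))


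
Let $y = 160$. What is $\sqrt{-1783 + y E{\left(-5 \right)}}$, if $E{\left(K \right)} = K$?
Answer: $3 i \sqrt{287} \approx 50.823 i$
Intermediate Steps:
$\sqrt{-1783 + y E{\left(-5 \right)}} = \sqrt{-1783 + 160 \left(-5\right)} = \sqrt{-1783 - 800} = \sqrt{-2583} = 3 i \sqrt{287}$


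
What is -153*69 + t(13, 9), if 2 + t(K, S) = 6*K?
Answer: -10481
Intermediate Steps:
t(K, S) = -2 + 6*K
-153*69 + t(13, 9) = -153*69 + (-2 + 6*13) = -10557 + (-2 + 78) = -10557 + 76 = -10481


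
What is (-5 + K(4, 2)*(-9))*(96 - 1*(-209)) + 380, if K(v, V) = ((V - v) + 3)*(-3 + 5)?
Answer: -6635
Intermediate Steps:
K(v, V) = 6 - 2*v + 2*V (K(v, V) = (3 + V - v)*2 = 6 - 2*v + 2*V)
(-5 + K(4, 2)*(-9))*(96 - 1*(-209)) + 380 = (-5 + (6 - 2*4 + 2*2)*(-9))*(96 - 1*(-209)) + 380 = (-5 + (6 - 8 + 4)*(-9))*(96 + 209) + 380 = (-5 + 2*(-9))*305 + 380 = (-5 - 18)*305 + 380 = -23*305 + 380 = -7015 + 380 = -6635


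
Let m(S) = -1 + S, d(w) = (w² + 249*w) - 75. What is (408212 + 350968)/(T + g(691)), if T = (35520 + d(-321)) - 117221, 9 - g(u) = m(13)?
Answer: -759180/58667 ≈ -12.940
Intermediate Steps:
d(w) = -75 + w² + 249*w
g(u) = -3 (g(u) = 9 - (-1 + 13) = 9 - 1*12 = 9 - 12 = -3)
T = -58664 (T = (35520 + (-75 + (-321)² + 249*(-321))) - 117221 = (35520 + (-75 + 103041 - 79929)) - 117221 = (35520 + 23037) - 117221 = 58557 - 117221 = -58664)
(408212 + 350968)/(T + g(691)) = (408212 + 350968)/(-58664 - 3) = 759180/(-58667) = 759180*(-1/58667) = -759180/58667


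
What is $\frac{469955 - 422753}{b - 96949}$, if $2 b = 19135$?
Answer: $- \frac{94404}{174763} \approx -0.54018$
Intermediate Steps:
$b = \frac{19135}{2}$ ($b = \frac{1}{2} \cdot 19135 = \frac{19135}{2} \approx 9567.5$)
$\frac{469955 - 422753}{b - 96949} = \frac{469955 - 422753}{\frac{19135}{2} - 96949} = \frac{47202}{- \frac{174763}{2}} = 47202 \left(- \frac{2}{174763}\right) = - \frac{94404}{174763}$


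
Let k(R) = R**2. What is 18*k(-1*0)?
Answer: 0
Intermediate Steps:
18*k(-1*0) = 18*(-1*0)**2 = 18*0**2 = 18*0 = 0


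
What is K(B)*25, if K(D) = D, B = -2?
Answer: -50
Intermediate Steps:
K(B)*25 = -2*25 = -50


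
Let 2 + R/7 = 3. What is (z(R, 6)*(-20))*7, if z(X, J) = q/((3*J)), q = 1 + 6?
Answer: -490/9 ≈ -54.444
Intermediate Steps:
q = 7
R = 7 (R = -14 + 7*3 = -14 + 21 = 7)
z(X, J) = 7/(3*J) (z(X, J) = 7/((3*J)) = 7*(1/(3*J)) = 7/(3*J))
(z(R, 6)*(-20))*7 = (((7/3)/6)*(-20))*7 = (((7/3)*(1/6))*(-20))*7 = ((7/18)*(-20))*7 = -70/9*7 = -490/9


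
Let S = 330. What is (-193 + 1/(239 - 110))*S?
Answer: -2738560/43 ≈ -63687.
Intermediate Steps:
(-193 + 1/(239 - 110))*S = (-193 + 1/(239 - 110))*330 = (-193 + 1/129)*330 = -24896/129*330 = -2738560/43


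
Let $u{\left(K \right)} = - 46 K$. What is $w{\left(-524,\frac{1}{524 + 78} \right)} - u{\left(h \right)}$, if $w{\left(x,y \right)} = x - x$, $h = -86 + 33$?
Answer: $-2438$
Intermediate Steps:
$h = -53$
$w{\left(x,y \right)} = 0$
$w{\left(-524,\frac{1}{524 + 78} \right)} - u{\left(h \right)} = 0 - \left(-46\right) \left(-53\right) = 0 - 2438 = -2438$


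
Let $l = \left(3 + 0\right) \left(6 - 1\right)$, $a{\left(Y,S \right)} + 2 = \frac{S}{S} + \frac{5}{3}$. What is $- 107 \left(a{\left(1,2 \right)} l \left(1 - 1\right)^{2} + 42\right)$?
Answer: $-4494$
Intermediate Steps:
$a{\left(Y,S \right)} = \frac{2}{3}$ ($a{\left(Y,S \right)} = -2 + \left(\frac{S}{S} + \frac{5}{3}\right) = -2 + \left(1 + 5 \cdot \frac{1}{3}\right) = -2 + \left(1 + \frac{5}{3}\right) = -2 + \frac{8}{3} = \frac{2}{3}$)
$l = 15$ ($l = 3 \cdot 5 = 15$)
$- 107 \left(a{\left(1,2 \right)} l \left(1 - 1\right)^{2} + 42\right) = - 107 \left(\frac{2}{3} \cdot 15 \left(1 - 1\right)^{2} + 42\right) = - 107 \left(10 \cdot 0^{2} + 42\right) = - 107 \left(10 \cdot 0 + 42\right) = - 107 \left(0 + 42\right) = \left(-107\right) 42 = -4494$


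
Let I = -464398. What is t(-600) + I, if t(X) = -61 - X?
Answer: -463859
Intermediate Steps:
t(-600) + I = (-61 - 1*(-600)) - 464398 = (-61 + 600) - 464398 = 539 - 464398 = -463859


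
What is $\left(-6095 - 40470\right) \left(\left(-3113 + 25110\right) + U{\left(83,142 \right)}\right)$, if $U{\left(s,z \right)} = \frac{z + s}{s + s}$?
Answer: $- \frac{170042667755}{166} \approx -1.0244 \cdot 10^{9}$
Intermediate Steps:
$U{\left(s,z \right)} = \frac{s + z}{2 s}$
$\left(-6095 - 40470\right) \left(\left(-3113 + 25110\right) + U{\left(83,142 \right)}\right) = \left(-6095 - 40470\right) \left(\left(-3113 + 25110\right) + \frac{83 + 142}{2 \cdot 83}\right) = - 46565 \left(21997 + \frac{1}{2} \cdot \frac{1}{83} \cdot 225\right) = - 46565 \left(21997 + \frac{225}{166}\right) = \left(-46565\right) \frac{3651727}{166} = - \frac{170042667755}{166}$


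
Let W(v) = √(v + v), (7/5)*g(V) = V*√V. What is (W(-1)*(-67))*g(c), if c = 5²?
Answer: -41875*I*√2/7 ≈ -8460.0*I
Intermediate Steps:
c = 25
g(V) = 5*V^(3/2)/7 (g(V) = 5*(V*√V)/7 = 5*V^(3/2)/7)
W(v) = √2*√v (W(v) = √(2*v) = √2*√v)
(W(-1)*(-67))*g(c) = ((√2*√(-1))*(-67))*(5*25^(3/2)/7) = ((√2*I)*(-67))*((5/7)*125) = ((I*√2)*(-67))*(625/7) = -67*I*√2*(625/7) = -41875*I*√2/7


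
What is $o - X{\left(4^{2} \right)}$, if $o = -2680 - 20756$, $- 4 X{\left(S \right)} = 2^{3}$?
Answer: $-23434$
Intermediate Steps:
$X{\left(S \right)} = -2$ ($X{\left(S \right)} = - \frac{2^{3}}{4} = \left(- \frac{1}{4}\right) 8 = -2$)
$o = -23436$ ($o = -2680 - 20756 = -23436$)
$o - X{\left(4^{2} \right)} = -23436 - -2 = -23436 + 2 = -23434$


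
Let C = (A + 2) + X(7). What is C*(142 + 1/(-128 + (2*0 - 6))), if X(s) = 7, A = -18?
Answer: -171243/134 ≈ -1277.9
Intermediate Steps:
C = -9 (C = (-18 + 2) + 7 = -16 + 7 = -9)
C*(142 + 1/(-128 + (2*0 - 6))) = -9*(142 + 1/(-128 + (2*0 - 6))) = -9*(142 + 1/(-128 + (0 - 6))) = -9*(142 + 1/(-128 - 6)) = -9*(142 + 1/(-134)) = -9*(142 - 1/134) = -9*19027/134 = -171243/134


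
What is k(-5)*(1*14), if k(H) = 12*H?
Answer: -840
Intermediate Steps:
k(-5)*(1*14) = (12*(-5))*(1*14) = -60*14 = -840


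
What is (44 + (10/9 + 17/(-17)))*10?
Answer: 3970/9 ≈ 441.11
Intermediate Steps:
(44 + (10/9 + 17/(-17)))*10 = (44 + (10*(⅑) + 17*(-1/17)))*10 = (44 + (10/9 - 1))*10 = (44 + ⅑)*10 = (397/9)*10 = 3970/9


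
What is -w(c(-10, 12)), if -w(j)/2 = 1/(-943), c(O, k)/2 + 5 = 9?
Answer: -2/943 ≈ -0.0021209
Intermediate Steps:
c(O, k) = 8 (c(O, k) = -10 + 2*9 = -10 + 18 = 8)
w(j) = 2/943 (w(j) = -2/(-943) = -2*(-1/943) = 2/943)
-w(c(-10, 12)) = -1*2/943 = -2/943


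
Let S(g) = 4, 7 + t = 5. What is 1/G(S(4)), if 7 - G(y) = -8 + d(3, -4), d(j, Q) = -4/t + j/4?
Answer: 4/49 ≈ 0.081633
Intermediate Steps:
t = -2 (t = -7 + 5 = -2)
d(j, Q) = 2 + j/4 (d(j, Q) = -4/(-2) + j/4 = -4*(-½) + j*(¼) = 2 + j/4)
G(y) = 49/4 (G(y) = 7 - (-8 + (2 + (¼)*3)) = 7 - (-8 + (2 + ¾)) = 7 - (-8 + 11/4) = 7 - 1*(-21/4) = 7 + 21/4 = 49/4)
1/G(S(4)) = 1/(49/4) = 4/49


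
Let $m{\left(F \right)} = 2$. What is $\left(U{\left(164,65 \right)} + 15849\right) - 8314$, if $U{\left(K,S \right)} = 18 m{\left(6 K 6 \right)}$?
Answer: $7571$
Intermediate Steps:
$U{\left(K,S \right)} = 36$ ($U{\left(K,S \right)} = 18 \cdot 2 = 36$)
$\left(U{\left(164,65 \right)} + 15849\right) - 8314 = \left(36 + 15849\right) - 8314 = 15885 - 8314 = 7571$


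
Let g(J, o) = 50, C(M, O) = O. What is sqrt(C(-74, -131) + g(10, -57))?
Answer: 9*I ≈ 9.0*I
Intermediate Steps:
sqrt(C(-74, -131) + g(10, -57)) = sqrt(-131 + 50) = sqrt(-81) = 9*I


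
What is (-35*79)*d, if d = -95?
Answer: 262675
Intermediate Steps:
(-35*79)*d = -35*79*(-95) = -2765*(-95) = 262675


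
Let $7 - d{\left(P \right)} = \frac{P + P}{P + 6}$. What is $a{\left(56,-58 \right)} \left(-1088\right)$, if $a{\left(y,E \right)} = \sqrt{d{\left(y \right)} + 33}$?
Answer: $- \frac{4352 \sqrt{2294}}{31} \approx -6723.9$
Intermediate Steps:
$d{\left(P \right)} = 7 - \frac{2 P}{6 + P}$ ($d{\left(P \right)} = 7 - \frac{P + P}{P + 6} = 7 - \frac{2 P}{6 + P}$)
$a{\left(y,E \right)} = \sqrt{33 + \frac{42 + 5 y}{6 + y}}$ ($a{\left(y,E \right)} = \sqrt{\frac{42 + 5 y}{6 + y} + 33} = \sqrt{33 + \frac{42 + 5 y}{6 + y}}$)
$a{\left(56,-58 \right)} \left(-1088\right) = \sqrt{2} \sqrt{\frac{120 + 19 \cdot 56}{6 + 56}} \left(-1088\right) = \sqrt{2} \sqrt{\frac{120 + 1064}{62}} \left(-1088\right) = \sqrt{2} \sqrt{\frac{1}{62} \cdot 1184} \left(-1088\right) = \sqrt{2} \sqrt{\frac{592}{31}} \left(-1088\right) = \sqrt{2} \frac{4 \sqrt{1147}}{31} \left(-1088\right) = \frac{4 \sqrt{2294}}{31} \left(-1088\right) = - \frac{4352 \sqrt{2294}}{31}$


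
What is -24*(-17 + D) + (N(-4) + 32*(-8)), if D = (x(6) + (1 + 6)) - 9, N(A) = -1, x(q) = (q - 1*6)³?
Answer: 199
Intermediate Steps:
x(q) = (-6 + q)³ (x(q) = (q - 6)³ = (-6 + q)³)
D = -2 (D = ((-6 + 6)³ + (1 + 6)) - 9 = (0³ + 7) - 9 = (0 + 7) - 9 = 7 - 9 = -2)
-24*(-17 + D) + (N(-4) + 32*(-8)) = -24*(-17 - 2) + (-1 + 32*(-8)) = -24*(-19) + (-1 - 256) = 456 - 257 = 199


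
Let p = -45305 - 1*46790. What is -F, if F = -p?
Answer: -92095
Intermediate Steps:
p = -92095 (p = -45305 - 46790 = -92095)
F = 92095 (F = -1*(-92095) = 92095)
-F = -1*92095 = -92095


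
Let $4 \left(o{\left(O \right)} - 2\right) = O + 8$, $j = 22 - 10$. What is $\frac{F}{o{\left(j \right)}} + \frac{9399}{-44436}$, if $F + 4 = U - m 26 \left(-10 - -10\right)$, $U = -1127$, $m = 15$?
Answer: $- \frac{2396329}{14812} \approx -161.78$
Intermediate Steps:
$j = 12$
$F = -1131$ ($F = -4 - \left(1127 + 15 \cdot 26 \left(-10 - -10\right)\right) = -4 - \left(1127 + 390 \left(-10 + 10\right)\right) = -4 - \left(1127 + 390 \cdot 0\right) = -4 - 1127 = -1131$)
$o{\left(O \right)} = 4 + \frac{O}{4}$ ($o{\left(O \right)} = 2 + \frac{O + 8}{4} = 2 + \frac{8 + O}{4} = 2 + \left(2 + \frac{O}{4}\right) = 4 + \frac{O}{4}$)
$\frac{F}{o{\left(j \right)}} + \frac{9399}{-44436} = - \frac{1131}{4 + \frac{1}{4} \cdot 12} + \frac{9399}{-44436} = - \frac{1131}{4 + 3} + 9399 \left(- \frac{1}{44436}\right) = - \frac{1131}{7} - \frac{3133}{14812} = - \frac{2396329}{14812}$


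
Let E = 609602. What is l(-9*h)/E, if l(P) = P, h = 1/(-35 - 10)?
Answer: 1/3048010 ≈ 3.2808e-7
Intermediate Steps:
h = -1/45 (h = 1/(-45) = -1/45 ≈ -0.022222)
l(-9*h)/E = -9*(-1/45)/609602 = (⅕)*(1/609602) = 1/3048010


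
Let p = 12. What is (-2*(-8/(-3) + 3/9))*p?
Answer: -72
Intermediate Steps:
(-2*(-8/(-3) + 3/9))*p = -2*(-8/(-3) + 3/9)*12 = -2*(-8*(-⅓) + 3*(⅑))*12 = -2*(8/3 + ⅓)*12 = -2*3*12 = -6*12 = -72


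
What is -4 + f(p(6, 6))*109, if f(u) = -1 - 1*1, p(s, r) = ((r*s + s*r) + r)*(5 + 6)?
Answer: -222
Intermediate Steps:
p(s, r) = 11*r + 22*r*s (p(s, r) = ((r*s + r*s) + r)*11 = (2*r*s + r)*11 = (r + 2*r*s)*11 = 11*r + 22*r*s)
f(u) = -2 (f(u) = -1 - 1 = -2)
-4 + f(p(6, 6))*109 = -4 - 2*109 = -4 - 218 = -222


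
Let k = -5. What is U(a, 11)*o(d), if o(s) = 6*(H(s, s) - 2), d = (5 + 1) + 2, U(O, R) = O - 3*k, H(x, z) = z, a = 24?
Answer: 1404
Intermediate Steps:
U(O, R) = 15 + O (U(O, R) = O - 3*(-5) = O + 15 = 15 + O)
d = 8 (d = 6 + 2 = 8)
o(s) = -12 + 6*s (o(s) = 6*(s - 2) = 6*(-2 + s) = -12 + 6*s)
U(a, 11)*o(d) = (15 + 24)*(-12 + 6*8) = 39*(-12 + 48) = 39*36 = 1404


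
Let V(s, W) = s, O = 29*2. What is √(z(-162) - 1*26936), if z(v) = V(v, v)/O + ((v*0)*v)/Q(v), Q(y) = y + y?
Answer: 5*I*√906221/29 ≈ 164.13*I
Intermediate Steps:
O = 58
Q(y) = 2*y
z(v) = v/58 (z(v) = v/58 + ((v*0)*v)/((2*v)) = v*(1/58) + (0*v)*(1/(2*v)) = v/58 + 0*(1/(2*v)) = v/58 + 0 = v/58)
√(z(-162) - 1*26936) = √((1/58)*(-162) - 1*26936) = √(-81/29 - 26936) = √(-781225/29) = 5*I*√906221/29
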